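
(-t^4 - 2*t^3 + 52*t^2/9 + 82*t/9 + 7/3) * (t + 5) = -t^5 - 7*t^4 - 38*t^3/9 + 38*t^2 + 431*t/9 + 35/3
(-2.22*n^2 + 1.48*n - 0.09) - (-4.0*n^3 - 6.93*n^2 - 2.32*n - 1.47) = 4.0*n^3 + 4.71*n^2 + 3.8*n + 1.38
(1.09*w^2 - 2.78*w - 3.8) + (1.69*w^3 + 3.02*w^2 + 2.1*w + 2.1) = 1.69*w^3 + 4.11*w^2 - 0.68*w - 1.7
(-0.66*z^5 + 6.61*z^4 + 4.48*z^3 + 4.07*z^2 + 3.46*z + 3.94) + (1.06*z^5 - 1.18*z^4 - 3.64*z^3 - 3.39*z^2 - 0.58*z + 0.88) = 0.4*z^5 + 5.43*z^4 + 0.84*z^3 + 0.68*z^2 + 2.88*z + 4.82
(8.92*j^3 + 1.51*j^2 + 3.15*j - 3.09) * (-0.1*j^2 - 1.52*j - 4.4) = -0.892*j^5 - 13.7094*j^4 - 41.8582*j^3 - 11.123*j^2 - 9.1632*j + 13.596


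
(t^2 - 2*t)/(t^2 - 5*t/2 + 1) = 2*t/(2*t - 1)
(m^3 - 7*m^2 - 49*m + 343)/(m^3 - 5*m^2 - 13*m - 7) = (m^2 - 49)/(m^2 + 2*m + 1)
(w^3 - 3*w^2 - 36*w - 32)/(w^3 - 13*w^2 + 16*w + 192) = (w^2 + 5*w + 4)/(w^2 - 5*w - 24)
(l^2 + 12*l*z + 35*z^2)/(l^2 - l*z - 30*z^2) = (-l - 7*z)/(-l + 6*z)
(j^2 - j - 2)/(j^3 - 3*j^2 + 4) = 1/(j - 2)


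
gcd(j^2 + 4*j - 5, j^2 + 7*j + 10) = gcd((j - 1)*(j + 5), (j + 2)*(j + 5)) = j + 5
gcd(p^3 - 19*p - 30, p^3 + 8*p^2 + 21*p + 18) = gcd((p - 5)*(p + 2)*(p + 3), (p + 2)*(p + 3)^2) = p^2 + 5*p + 6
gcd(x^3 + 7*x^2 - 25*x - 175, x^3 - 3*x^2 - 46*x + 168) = x + 7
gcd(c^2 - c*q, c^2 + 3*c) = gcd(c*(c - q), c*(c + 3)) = c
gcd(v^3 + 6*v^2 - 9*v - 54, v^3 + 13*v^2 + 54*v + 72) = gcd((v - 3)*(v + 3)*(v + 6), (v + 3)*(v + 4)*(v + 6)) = v^2 + 9*v + 18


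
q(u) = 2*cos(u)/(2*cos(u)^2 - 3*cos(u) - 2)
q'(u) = 2*(4*sin(u)*cos(u) - 3*sin(u))*cos(u)/(2*cos(u)^2 - 3*cos(u) - 2)^2 - 2*sin(u)/(2*cos(u)^2 - 3*cos(u) - 2)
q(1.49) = -0.07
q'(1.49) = 0.81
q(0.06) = -0.67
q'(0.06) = 0.05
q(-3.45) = -0.71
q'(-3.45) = 0.32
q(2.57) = -0.87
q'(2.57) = 0.98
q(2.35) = -1.28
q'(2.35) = 3.54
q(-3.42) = -0.70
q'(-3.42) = 0.28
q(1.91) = 0.85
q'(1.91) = 6.88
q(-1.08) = -0.32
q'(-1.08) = -0.49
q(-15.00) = -1.06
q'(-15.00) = -2.00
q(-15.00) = -1.06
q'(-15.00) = -2.00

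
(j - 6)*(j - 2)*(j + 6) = j^3 - 2*j^2 - 36*j + 72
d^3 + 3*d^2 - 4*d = d*(d - 1)*(d + 4)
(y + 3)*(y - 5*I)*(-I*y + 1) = -I*y^3 - 4*y^2 - 3*I*y^2 - 12*y - 5*I*y - 15*I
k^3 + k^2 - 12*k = k*(k - 3)*(k + 4)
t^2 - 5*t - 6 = (t - 6)*(t + 1)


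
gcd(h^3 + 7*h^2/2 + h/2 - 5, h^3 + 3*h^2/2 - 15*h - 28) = h + 2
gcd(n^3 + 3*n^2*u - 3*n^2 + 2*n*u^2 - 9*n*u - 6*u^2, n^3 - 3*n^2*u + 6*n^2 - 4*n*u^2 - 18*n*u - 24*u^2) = n + u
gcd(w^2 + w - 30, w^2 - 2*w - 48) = w + 6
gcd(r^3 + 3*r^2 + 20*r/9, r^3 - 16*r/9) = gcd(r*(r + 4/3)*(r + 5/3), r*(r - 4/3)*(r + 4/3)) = r^2 + 4*r/3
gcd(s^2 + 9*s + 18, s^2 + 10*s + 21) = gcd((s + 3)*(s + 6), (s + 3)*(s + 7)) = s + 3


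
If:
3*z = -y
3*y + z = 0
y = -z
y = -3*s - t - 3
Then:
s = -t/3 - 1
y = 0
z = 0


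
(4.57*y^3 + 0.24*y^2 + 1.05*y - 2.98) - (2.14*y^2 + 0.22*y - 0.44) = 4.57*y^3 - 1.9*y^2 + 0.83*y - 2.54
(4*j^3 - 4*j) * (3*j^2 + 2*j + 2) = 12*j^5 + 8*j^4 - 4*j^3 - 8*j^2 - 8*j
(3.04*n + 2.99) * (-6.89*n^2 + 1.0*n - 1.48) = -20.9456*n^3 - 17.5611*n^2 - 1.5092*n - 4.4252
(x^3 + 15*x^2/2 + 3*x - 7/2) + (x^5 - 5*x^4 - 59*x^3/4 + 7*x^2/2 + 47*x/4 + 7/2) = x^5 - 5*x^4 - 55*x^3/4 + 11*x^2 + 59*x/4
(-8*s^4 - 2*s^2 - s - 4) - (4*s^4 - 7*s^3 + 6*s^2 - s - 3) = -12*s^4 + 7*s^3 - 8*s^2 - 1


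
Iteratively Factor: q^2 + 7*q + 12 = (q + 4)*(q + 3)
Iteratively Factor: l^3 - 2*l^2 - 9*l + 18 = (l - 2)*(l^2 - 9) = (l - 3)*(l - 2)*(l + 3)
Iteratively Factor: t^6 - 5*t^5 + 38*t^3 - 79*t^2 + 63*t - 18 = (t - 3)*(t^5 - 2*t^4 - 6*t^3 + 20*t^2 - 19*t + 6) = (t - 3)*(t - 2)*(t^4 - 6*t^2 + 8*t - 3) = (t - 3)*(t - 2)*(t - 1)*(t^3 + t^2 - 5*t + 3) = (t - 3)*(t - 2)*(t - 1)*(t + 3)*(t^2 - 2*t + 1) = (t - 3)*(t - 2)*(t - 1)^2*(t + 3)*(t - 1)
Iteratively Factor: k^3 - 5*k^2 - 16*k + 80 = (k - 5)*(k^2 - 16) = (k - 5)*(k + 4)*(k - 4)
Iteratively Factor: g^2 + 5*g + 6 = (g + 3)*(g + 2)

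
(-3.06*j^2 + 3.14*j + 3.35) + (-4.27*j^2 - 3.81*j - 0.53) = -7.33*j^2 - 0.67*j + 2.82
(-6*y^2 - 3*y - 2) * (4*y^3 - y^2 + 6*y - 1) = -24*y^5 - 6*y^4 - 41*y^3 - 10*y^2 - 9*y + 2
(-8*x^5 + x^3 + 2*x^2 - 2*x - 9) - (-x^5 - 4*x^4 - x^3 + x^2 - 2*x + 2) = -7*x^5 + 4*x^4 + 2*x^3 + x^2 - 11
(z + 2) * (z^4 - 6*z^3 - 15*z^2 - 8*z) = z^5 - 4*z^4 - 27*z^3 - 38*z^2 - 16*z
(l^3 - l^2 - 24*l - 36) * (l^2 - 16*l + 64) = l^5 - 17*l^4 + 56*l^3 + 284*l^2 - 960*l - 2304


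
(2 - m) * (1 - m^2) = m^3 - 2*m^2 - m + 2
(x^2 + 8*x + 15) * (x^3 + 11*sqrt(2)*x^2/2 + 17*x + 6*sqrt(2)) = x^5 + 11*sqrt(2)*x^4/2 + 8*x^4 + 32*x^3 + 44*sqrt(2)*x^3 + 177*sqrt(2)*x^2/2 + 136*x^2 + 48*sqrt(2)*x + 255*x + 90*sqrt(2)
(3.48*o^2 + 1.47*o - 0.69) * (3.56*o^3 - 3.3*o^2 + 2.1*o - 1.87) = 12.3888*o^5 - 6.2508*o^4 + 0.000600000000000378*o^3 - 1.1436*o^2 - 4.1979*o + 1.2903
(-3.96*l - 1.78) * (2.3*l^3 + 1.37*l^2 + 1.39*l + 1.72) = -9.108*l^4 - 9.5192*l^3 - 7.943*l^2 - 9.2854*l - 3.0616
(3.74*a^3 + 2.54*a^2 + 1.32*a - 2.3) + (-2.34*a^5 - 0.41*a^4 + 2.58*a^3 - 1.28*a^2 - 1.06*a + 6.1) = -2.34*a^5 - 0.41*a^4 + 6.32*a^3 + 1.26*a^2 + 0.26*a + 3.8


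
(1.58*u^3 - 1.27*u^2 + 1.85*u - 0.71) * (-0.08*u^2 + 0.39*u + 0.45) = -0.1264*u^5 + 0.7178*u^4 + 0.0677*u^3 + 0.2068*u^2 + 0.5556*u - 0.3195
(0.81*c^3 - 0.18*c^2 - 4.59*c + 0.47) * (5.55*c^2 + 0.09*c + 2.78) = 4.4955*c^5 - 0.9261*c^4 - 23.2389*c^3 + 1.695*c^2 - 12.7179*c + 1.3066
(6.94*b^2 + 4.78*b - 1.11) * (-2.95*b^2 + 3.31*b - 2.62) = -20.473*b^4 + 8.8704*b^3 + 0.913500000000002*b^2 - 16.1977*b + 2.9082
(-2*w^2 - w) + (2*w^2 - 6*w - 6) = -7*w - 6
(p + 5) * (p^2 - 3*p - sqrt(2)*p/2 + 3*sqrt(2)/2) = p^3 - sqrt(2)*p^2/2 + 2*p^2 - 15*p - sqrt(2)*p + 15*sqrt(2)/2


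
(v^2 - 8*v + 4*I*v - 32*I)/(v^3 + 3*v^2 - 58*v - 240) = (v + 4*I)/(v^2 + 11*v + 30)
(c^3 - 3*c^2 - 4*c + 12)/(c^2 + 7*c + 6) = (c^3 - 3*c^2 - 4*c + 12)/(c^2 + 7*c + 6)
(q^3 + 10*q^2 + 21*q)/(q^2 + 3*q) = q + 7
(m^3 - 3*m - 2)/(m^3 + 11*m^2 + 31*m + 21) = (m^2 - m - 2)/(m^2 + 10*m + 21)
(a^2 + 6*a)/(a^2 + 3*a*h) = (a + 6)/(a + 3*h)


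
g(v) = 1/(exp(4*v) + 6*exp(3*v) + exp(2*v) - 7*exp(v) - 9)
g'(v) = (-4*exp(4*v) - 18*exp(3*v) - 2*exp(2*v) + 7*exp(v))/(exp(4*v) + 6*exp(3*v) + exp(2*v) - 7*exp(v) - 9)^2 = (-4*exp(3*v) - 18*exp(2*v) - 2*exp(v) + 7)*exp(v)/(exp(4*v) + 6*exp(3*v) + exp(2*v) - 7*exp(v) - 9)^2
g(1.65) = 0.00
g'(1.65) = -0.00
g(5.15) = 0.00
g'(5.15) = -0.00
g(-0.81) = -0.09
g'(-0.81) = 0.01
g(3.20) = 0.00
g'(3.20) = -0.00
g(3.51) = 0.00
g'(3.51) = -0.00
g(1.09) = 0.00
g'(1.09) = -0.02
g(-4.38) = -0.11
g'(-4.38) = 0.00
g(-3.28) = -0.11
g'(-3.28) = 0.00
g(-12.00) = -0.11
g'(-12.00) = 0.00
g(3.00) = 0.00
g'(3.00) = 0.00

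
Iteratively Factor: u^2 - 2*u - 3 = (u + 1)*(u - 3)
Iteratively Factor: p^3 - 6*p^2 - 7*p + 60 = (p - 4)*(p^2 - 2*p - 15) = (p - 5)*(p - 4)*(p + 3)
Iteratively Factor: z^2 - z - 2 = (z + 1)*(z - 2)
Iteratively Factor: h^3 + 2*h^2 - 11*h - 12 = (h + 1)*(h^2 + h - 12) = (h + 1)*(h + 4)*(h - 3)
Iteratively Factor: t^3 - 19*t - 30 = (t + 2)*(t^2 - 2*t - 15) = (t + 2)*(t + 3)*(t - 5)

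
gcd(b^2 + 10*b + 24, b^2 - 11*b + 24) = 1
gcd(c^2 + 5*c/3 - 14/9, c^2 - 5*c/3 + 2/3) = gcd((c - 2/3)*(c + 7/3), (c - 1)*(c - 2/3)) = c - 2/3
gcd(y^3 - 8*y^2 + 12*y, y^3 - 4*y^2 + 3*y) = y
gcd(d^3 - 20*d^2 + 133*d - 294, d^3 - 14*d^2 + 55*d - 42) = d^2 - 13*d + 42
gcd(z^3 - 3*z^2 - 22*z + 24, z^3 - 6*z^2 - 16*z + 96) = z^2 - 2*z - 24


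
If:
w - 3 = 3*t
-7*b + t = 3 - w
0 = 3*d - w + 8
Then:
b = 4*w/21 - 4/7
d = w/3 - 8/3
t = w/3 - 1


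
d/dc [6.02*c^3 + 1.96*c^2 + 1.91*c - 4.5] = 18.06*c^2 + 3.92*c + 1.91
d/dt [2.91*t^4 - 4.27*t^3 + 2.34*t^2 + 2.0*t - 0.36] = 11.64*t^3 - 12.81*t^2 + 4.68*t + 2.0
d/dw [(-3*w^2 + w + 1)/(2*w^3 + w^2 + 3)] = (-2*w*(3*w + 1)*(-3*w^2 + w + 1) + (1 - 6*w)*(2*w^3 + w^2 + 3))/(2*w^3 + w^2 + 3)^2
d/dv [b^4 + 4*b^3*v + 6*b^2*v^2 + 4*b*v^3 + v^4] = 4*b^3 + 12*b^2*v + 12*b*v^2 + 4*v^3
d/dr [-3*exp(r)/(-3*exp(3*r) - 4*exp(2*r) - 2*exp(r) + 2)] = (-18*exp(3*r) - 12*exp(2*r) - 6)*exp(r)/(9*exp(6*r) + 24*exp(5*r) + 28*exp(4*r) + 4*exp(3*r) - 12*exp(2*r) - 8*exp(r) + 4)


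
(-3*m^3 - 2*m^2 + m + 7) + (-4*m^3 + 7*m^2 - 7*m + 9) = -7*m^3 + 5*m^2 - 6*m + 16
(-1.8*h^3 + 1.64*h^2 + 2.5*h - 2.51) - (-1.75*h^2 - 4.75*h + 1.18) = -1.8*h^3 + 3.39*h^2 + 7.25*h - 3.69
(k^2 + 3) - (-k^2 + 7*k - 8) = 2*k^2 - 7*k + 11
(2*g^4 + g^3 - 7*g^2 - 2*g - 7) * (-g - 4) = -2*g^5 - 9*g^4 + 3*g^3 + 30*g^2 + 15*g + 28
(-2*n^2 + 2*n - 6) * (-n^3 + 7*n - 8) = 2*n^5 - 2*n^4 - 8*n^3 + 30*n^2 - 58*n + 48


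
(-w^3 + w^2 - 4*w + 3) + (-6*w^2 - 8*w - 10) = -w^3 - 5*w^2 - 12*w - 7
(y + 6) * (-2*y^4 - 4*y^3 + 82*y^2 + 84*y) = -2*y^5 - 16*y^4 + 58*y^3 + 576*y^2 + 504*y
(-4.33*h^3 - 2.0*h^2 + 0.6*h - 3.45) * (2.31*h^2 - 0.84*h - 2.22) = -10.0023*h^5 - 0.9828*h^4 + 12.6786*h^3 - 4.0335*h^2 + 1.566*h + 7.659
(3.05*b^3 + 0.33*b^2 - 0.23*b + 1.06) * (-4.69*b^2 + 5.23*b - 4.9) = -14.3045*b^5 + 14.4038*b^4 - 12.1404*b^3 - 7.7913*b^2 + 6.6708*b - 5.194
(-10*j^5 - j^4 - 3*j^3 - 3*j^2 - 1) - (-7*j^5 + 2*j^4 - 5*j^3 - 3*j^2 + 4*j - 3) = -3*j^5 - 3*j^4 + 2*j^3 - 4*j + 2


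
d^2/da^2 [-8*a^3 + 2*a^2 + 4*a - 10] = 4 - 48*a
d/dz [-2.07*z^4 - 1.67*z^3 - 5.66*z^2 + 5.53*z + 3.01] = -8.28*z^3 - 5.01*z^2 - 11.32*z + 5.53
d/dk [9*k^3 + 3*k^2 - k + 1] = 27*k^2 + 6*k - 1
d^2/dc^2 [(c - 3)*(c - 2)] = 2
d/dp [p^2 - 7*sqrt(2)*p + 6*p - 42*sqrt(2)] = 2*p - 7*sqrt(2) + 6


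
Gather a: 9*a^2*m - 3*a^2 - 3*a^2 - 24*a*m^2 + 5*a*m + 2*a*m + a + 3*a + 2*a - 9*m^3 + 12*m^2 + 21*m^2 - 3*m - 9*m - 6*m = a^2*(9*m - 6) + a*(-24*m^2 + 7*m + 6) - 9*m^3 + 33*m^2 - 18*m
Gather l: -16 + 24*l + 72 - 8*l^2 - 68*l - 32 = -8*l^2 - 44*l + 24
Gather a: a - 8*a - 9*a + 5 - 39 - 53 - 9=-16*a - 96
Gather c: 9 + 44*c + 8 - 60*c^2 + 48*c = -60*c^2 + 92*c + 17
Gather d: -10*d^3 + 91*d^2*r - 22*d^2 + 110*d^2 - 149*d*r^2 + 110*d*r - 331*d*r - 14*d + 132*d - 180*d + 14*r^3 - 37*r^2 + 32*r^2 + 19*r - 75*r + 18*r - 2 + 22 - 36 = -10*d^3 + d^2*(91*r + 88) + d*(-149*r^2 - 221*r - 62) + 14*r^3 - 5*r^2 - 38*r - 16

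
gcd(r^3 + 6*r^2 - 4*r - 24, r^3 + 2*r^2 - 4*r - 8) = r^2 - 4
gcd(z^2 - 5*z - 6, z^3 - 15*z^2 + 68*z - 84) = z - 6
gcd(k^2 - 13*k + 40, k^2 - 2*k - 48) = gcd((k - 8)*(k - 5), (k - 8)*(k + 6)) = k - 8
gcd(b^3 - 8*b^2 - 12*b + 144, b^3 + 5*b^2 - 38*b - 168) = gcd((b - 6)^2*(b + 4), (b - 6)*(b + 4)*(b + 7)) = b^2 - 2*b - 24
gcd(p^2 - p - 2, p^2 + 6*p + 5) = p + 1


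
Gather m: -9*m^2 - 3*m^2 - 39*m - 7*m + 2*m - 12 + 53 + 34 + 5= -12*m^2 - 44*m + 80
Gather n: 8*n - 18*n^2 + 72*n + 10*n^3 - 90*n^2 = 10*n^3 - 108*n^2 + 80*n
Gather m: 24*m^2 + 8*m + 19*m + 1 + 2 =24*m^2 + 27*m + 3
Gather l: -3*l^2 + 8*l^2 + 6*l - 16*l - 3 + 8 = 5*l^2 - 10*l + 5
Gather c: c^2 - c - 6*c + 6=c^2 - 7*c + 6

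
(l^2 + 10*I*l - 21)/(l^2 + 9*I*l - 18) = (l + 7*I)/(l + 6*I)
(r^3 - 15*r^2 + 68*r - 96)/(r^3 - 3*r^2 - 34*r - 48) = (r^2 - 7*r + 12)/(r^2 + 5*r + 6)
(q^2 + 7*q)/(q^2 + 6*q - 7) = q/(q - 1)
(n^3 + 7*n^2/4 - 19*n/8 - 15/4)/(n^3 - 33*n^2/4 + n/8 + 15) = (n + 2)/(n - 8)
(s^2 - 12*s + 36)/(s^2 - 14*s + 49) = (s^2 - 12*s + 36)/(s^2 - 14*s + 49)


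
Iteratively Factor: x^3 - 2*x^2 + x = (x - 1)*(x^2 - x) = (x - 1)^2*(x)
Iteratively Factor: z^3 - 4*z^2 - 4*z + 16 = (z - 4)*(z^2 - 4) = (z - 4)*(z + 2)*(z - 2)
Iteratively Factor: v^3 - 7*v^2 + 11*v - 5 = (v - 5)*(v^2 - 2*v + 1) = (v - 5)*(v - 1)*(v - 1)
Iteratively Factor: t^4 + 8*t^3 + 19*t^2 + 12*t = (t)*(t^3 + 8*t^2 + 19*t + 12) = t*(t + 4)*(t^2 + 4*t + 3) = t*(t + 3)*(t + 4)*(t + 1)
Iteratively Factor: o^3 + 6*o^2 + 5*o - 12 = (o + 4)*(o^2 + 2*o - 3) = (o - 1)*(o + 4)*(o + 3)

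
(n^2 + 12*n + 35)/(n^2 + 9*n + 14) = (n + 5)/(n + 2)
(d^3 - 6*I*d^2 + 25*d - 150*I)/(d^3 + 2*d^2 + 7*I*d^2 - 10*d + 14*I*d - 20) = (d^2 - 11*I*d - 30)/(d^2 + 2*d*(1 + I) + 4*I)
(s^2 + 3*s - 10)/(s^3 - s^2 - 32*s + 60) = (s + 5)/(s^2 + s - 30)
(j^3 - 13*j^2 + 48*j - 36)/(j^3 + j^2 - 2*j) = (j^2 - 12*j + 36)/(j*(j + 2))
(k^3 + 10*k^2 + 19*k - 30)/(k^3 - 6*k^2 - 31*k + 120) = (k^2 + 5*k - 6)/(k^2 - 11*k + 24)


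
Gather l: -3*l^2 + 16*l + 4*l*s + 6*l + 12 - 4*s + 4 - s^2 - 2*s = -3*l^2 + l*(4*s + 22) - s^2 - 6*s + 16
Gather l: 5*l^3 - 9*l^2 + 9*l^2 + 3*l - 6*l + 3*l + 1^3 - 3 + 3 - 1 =5*l^3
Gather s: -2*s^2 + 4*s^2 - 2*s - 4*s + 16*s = 2*s^2 + 10*s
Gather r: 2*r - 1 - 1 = 2*r - 2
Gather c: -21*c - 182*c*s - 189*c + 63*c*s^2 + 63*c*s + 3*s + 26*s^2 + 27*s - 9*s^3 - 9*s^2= c*(63*s^2 - 119*s - 210) - 9*s^3 + 17*s^2 + 30*s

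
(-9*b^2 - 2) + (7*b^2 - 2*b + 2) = -2*b^2 - 2*b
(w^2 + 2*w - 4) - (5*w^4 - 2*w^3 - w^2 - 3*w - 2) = -5*w^4 + 2*w^3 + 2*w^2 + 5*w - 2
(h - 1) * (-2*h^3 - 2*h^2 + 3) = -2*h^4 + 2*h^2 + 3*h - 3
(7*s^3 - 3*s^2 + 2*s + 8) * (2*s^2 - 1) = 14*s^5 - 6*s^4 - 3*s^3 + 19*s^2 - 2*s - 8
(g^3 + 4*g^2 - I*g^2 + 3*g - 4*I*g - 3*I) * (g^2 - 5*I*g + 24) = g^5 + 4*g^4 - 6*I*g^4 + 22*g^3 - 24*I*g^3 + 76*g^2 - 42*I*g^2 + 57*g - 96*I*g - 72*I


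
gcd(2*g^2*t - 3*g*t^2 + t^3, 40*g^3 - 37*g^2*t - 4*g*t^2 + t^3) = -g + t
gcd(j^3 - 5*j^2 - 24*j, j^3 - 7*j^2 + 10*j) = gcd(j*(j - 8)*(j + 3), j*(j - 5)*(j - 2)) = j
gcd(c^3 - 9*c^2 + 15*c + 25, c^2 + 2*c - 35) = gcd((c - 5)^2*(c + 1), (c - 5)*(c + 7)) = c - 5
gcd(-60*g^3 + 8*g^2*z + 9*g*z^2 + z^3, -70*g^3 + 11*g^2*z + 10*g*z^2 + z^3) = -10*g^2 + 3*g*z + z^2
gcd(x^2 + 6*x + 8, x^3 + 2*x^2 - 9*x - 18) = x + 2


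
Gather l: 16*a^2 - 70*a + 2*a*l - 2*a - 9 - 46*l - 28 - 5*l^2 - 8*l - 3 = 16*a^2 - 72*a - 5*l^2 + l*(2*a - 54) - 40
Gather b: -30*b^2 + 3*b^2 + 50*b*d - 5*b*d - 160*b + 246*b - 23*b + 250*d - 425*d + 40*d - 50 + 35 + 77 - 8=-27*b^2 + b*(45*d + 63) - 135*d + 54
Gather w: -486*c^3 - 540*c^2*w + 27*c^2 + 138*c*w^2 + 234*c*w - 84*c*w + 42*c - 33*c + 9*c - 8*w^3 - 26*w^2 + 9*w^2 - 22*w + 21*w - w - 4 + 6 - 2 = -486*c^3 + 27*c^2 + 18*c - 8*w^3 + w^2*(138*c - 17) + w*(-540*c^2 + 150*c - 2)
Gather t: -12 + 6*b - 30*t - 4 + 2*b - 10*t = 8*b - 40*t - 16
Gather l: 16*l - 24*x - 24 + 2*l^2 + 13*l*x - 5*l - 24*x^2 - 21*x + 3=2*l^2 + l*(13*x + 11) - 24*x^2 - 45*x - 21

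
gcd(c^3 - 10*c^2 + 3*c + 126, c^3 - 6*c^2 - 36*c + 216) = c - 6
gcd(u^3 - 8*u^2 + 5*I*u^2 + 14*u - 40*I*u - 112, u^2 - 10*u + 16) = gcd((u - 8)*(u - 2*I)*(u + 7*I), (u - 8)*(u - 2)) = u - 8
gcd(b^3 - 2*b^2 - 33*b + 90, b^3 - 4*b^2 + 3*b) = b - 3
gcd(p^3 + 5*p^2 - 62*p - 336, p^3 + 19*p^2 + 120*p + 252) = p^2 + 13*p + 42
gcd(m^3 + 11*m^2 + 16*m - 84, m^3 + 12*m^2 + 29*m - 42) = m^2 + 13*m + 42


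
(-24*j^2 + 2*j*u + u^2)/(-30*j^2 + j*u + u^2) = (-4*j + u)/(-5*j + u)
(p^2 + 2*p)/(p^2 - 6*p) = (p + 2)/(p - 6)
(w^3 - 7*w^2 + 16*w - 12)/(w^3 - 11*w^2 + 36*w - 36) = (w - 2)/(w - 6)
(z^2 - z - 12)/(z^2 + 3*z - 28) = (z + 3)/(z + 7)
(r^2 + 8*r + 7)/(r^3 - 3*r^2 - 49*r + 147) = (r + 1)/(r^2 - 10*r + 21)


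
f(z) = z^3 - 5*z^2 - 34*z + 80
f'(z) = 3*z^2 - 10*z - 34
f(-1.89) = 119.65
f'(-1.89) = -4.38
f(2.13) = -5.44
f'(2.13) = -41.69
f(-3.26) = 103.06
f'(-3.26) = 30.48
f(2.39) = -16.17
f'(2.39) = -40.76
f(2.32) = -13.30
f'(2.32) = -41.05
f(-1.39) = 114.91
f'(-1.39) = -14.30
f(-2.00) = 120.00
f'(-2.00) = -2.00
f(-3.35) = 100.19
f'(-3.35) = 33.17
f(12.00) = 680.00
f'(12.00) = 278.00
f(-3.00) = 110.00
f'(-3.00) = 23.00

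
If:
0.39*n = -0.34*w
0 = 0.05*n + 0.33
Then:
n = -6.60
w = 7.57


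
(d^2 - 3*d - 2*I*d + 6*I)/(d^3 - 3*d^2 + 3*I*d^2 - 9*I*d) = (d - 2*I)/(d*(d + 3*I))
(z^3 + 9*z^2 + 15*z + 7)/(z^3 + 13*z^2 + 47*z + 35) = (z + 1)/(z + 5)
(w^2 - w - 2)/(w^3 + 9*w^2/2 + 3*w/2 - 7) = 2*(w^2 - w - 2)/(2*w^3 + 9*w^2 + 3*w - 14)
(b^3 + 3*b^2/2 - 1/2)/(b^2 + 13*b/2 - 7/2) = (b^2 + 2*b + 1)/(b + 7)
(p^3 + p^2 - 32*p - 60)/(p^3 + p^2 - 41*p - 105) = (p^2 - 4*p - 12)/(p^2 - 4*p - 21)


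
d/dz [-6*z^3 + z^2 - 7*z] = -18*z^2 + 2*z - 7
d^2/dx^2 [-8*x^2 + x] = -16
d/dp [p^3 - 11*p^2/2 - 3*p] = 3*p^2 - 11*p - 3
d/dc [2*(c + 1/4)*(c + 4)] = 4*c + 17/2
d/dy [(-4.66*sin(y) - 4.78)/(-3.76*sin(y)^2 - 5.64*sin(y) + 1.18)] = (-35.9456*sin(y) + 8.7608*cos(2*y) - 41.2188)*cos(y)/(3.76*sin(y)^2 + 5.64*sin(y) - 1.18)^2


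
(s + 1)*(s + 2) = s^2 + 3*s + 2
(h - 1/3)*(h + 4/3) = h^2 + h - 4/9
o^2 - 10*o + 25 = (o - 5)^2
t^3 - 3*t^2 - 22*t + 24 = (t - 6)*(t - 1)*(t + 4)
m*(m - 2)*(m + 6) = m^3 + 4*m^2 - 12*m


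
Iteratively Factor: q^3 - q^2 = (q)*(q^2 - q) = q*(q - 1)*(q)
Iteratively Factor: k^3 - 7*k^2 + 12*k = (k - 3)*(k^2 - 4*k) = (k - 4)*(k - 3)*(k)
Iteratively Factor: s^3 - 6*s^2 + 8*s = (s)*(s^2 - 6*s + 8) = s*(s - 4)*(s - 2)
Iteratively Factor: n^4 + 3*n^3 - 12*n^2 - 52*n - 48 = (n + 3)*(n^3 - 12*n - 16) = (n + 2)*(n + 3)*(n^2 - 2*n - 8) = (n + 2)^2*(n + 3)*(n - 4)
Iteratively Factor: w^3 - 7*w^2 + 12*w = (w - 4)*(w^2 - 3*w) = w*(w - 4)*(w - 3)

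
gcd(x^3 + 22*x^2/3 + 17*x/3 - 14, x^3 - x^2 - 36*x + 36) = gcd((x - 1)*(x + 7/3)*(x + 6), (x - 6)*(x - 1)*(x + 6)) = x^2 + 5*x - 6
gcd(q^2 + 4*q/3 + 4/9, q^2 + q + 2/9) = q + 2/3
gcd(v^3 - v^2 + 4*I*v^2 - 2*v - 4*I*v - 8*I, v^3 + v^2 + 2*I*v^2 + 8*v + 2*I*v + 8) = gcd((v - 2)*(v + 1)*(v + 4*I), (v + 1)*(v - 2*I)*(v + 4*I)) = v^2 + v*(1 + 4*I) + 4*I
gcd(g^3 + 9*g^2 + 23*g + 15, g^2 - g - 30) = g + 5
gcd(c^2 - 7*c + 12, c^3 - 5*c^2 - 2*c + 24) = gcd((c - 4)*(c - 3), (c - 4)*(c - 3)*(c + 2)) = c^2 - 7*c + 12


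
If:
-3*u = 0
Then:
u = 0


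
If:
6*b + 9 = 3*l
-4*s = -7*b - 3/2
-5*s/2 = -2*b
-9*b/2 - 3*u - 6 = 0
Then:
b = -15/38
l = 42/19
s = -6/19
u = -107/76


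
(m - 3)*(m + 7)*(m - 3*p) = m^3 - 3*m^2*p + 4*m^2 - 12*m*p - 21*m + 63*p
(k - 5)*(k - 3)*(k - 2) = k^3 - 10*k^2 + 31*k - 30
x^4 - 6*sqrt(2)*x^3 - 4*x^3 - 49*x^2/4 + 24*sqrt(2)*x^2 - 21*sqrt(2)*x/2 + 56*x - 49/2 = (x - 7/2)*(x - 1/2)*(x - 7*sqrt(2))*(x + sqrt(2))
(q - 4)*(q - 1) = q^2 - 5*q + 4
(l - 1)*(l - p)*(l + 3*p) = l^3 + 2*l^2*p - l^2 - 3*l*p^2 - 2*l*p + 3*p^2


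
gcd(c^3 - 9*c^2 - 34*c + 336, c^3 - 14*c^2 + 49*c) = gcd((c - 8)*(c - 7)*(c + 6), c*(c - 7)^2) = c - 7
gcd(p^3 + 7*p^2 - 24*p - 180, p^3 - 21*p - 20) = p - 5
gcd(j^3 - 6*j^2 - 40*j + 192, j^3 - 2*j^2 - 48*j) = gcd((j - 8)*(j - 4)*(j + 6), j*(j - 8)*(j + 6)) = j^2 - 2*j - 48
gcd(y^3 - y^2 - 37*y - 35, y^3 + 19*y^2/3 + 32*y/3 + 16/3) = y + 1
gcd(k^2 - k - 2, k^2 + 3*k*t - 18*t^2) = 1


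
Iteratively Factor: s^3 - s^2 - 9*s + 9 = (s + 3)*(s^2 - 4*s + 3) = (s - 3)*(s + 3)*(s - 1)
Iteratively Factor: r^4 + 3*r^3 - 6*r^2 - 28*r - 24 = (r + 2)*(r^3 + r^2 - 8*r - 12) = (r - 3)*(r + 2)*(r^2 + 4*r + 4) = (r - 3)*(r + 2)^2*(r + 2)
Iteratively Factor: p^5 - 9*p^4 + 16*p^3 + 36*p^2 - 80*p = (p - 4)*(p^4 - 5*p^3 - 4*p^2 + 20*p) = (p - 5)*(p - 4)*(p^3 - 4*p) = (p - 5)*(p - 4)*(p + 2)*(p^2 - 2*p) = (p - 5)*(p - 4)*(p - 2)*(p + 2)*(p)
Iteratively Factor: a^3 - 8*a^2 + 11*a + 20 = (a + 1)*(a^2 - 9*a + 20) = (a - 4)*(a + 1)*(a - 5)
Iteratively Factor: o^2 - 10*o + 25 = (o - 5)*(o - 5)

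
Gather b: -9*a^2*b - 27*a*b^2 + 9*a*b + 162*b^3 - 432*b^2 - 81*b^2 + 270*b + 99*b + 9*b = 162*b^3 + b^2*(-27*a - 513) + b*(-9*a^2 + 9*a + 378)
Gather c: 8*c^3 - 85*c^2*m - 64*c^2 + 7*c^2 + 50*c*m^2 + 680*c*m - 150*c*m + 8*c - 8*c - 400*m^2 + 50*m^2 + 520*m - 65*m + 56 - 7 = 8*c^3 + c^2*(-85*m - 57) + c*(50*m^2 + 530*m) - 350*m^2 + 455*m + 49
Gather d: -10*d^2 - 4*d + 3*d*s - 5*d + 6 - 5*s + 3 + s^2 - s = -10*d^2 + d*(3*s - 9) + s^2 - 6*s + 9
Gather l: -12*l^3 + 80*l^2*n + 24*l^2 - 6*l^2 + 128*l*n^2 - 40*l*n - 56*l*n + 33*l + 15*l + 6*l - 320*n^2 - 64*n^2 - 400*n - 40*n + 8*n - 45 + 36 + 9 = -12*l^3 + l^2*(80*n + 18) + l*(128*n^2 - 96*n + 54) - 384*n^2 - 432*n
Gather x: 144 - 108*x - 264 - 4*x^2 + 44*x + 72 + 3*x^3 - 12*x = 3*x^3 - 4*x^2 - 76*x - 48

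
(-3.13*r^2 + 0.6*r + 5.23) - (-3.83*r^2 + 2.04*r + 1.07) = 0.7*r^2 - 1.44*r + 4.16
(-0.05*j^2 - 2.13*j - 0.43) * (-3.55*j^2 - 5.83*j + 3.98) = 0.1775*j^4 + 7.853*j^3 + 13.7454*j^2 - 5.9705*j - 1.7114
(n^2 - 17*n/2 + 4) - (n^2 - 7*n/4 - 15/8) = 47/8 - 27*n/4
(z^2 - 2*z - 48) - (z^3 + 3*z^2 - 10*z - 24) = -z^3 - 2*z^2 + 8*z - 24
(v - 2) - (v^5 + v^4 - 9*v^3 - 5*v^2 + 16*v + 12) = -v^5 - v^4 + 9*v^3 + 5*v^2 - 15*v - 14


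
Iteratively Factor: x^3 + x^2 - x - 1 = (x + 1)*(x^2 - 1) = (x - 1)*(x + 1)*(x + 1)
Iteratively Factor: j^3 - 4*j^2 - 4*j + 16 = (j - 2)*(j^2 - 2*j - 8) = (j - 2)*(j + 2)*(j - 4)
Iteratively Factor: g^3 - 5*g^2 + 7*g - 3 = (g - 3)*(g^2 - 2*g + 1) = (g - 3)*(g - 1)*(g - 1)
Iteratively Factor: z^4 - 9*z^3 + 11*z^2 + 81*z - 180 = (z - 5)*(z^3 - 4*z^2 - 9*z + 36) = (z - 5)*(z + 3)*(z^2 - 7*z + 12) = (z - 5)*(z - 4)*(z + 3)*(z - 3)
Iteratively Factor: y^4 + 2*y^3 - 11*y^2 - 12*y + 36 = (y + 3)*(y^3 - y^2 - 8*y + 12) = (y - 2)*(y + 3)*(y^2 + y - 6) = (y - 2)*(y + 3)^2*(y - 2)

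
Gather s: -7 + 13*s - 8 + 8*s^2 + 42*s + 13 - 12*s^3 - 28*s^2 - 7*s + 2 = -12*s^3 - 20*s^2 + 48*s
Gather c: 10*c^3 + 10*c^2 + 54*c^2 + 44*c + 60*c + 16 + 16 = 10*c^3 + 64*c^2 + 104*c + 32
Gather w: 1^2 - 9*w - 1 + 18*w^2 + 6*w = 18*w^2 - 3*w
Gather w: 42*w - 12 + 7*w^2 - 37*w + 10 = 7*w^2 + 5*w - 2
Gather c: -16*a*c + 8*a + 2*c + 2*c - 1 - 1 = 8*a + c*(4 - 16*a) - 2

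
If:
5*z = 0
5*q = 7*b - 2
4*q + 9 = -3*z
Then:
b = -37/28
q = -9/4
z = 0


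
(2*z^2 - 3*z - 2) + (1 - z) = 2*z^2 - 4*z - 1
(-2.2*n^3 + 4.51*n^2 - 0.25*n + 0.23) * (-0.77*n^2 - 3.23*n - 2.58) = 1.694*n^5 + 3.6333*n^4 - 8.6988*n^3 - 11.0054*n^2 - 0.0979*n - 0.5934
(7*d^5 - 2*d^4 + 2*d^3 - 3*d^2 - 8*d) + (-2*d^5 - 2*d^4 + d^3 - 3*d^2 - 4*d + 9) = 5*d^5 - 4*d^4 + 3*d^3 - 6*d^2 - 12*d + 9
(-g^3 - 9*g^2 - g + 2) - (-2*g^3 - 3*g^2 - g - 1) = g^3 - 6*g^2 + 3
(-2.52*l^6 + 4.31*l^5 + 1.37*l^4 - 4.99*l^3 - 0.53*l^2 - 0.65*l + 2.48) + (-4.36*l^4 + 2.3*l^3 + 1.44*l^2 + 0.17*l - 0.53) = -2.52*l^6 + 4.31*l^5 - 2.99*l^4 - 2.69*l^3 + 0.91*l^2 - 0.48*l + 1.95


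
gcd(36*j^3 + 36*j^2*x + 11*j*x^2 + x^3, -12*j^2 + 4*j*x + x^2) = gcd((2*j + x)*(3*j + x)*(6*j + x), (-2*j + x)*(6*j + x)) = 6*j + x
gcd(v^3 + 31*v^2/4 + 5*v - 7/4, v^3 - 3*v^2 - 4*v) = v + 1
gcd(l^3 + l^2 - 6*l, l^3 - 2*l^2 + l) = l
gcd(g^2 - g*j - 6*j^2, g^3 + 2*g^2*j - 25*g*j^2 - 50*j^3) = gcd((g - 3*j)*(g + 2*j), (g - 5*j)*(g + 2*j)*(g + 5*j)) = g + 2*j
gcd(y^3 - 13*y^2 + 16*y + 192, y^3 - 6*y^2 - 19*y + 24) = y^2 - 5*y - 24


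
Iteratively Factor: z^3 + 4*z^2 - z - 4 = (z + 4)*(z^2 - 1) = (z - 1)*(z + 4)*(z + 1)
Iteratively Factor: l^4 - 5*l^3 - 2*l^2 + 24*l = (l - 3)*(l^3 - 2*l^2 - 8*l) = (l - 3)*(l + 2)*(l^2 - 4*l) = l*(l - 3)*(l + 2)*(l - 4)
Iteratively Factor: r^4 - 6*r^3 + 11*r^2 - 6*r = (r - 3)*(r^3 - 3*r^2 + 2*r) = (r - 3)*(r - 1)*(r^2 - 2*r) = (r - 3)*(r - 2)*(r - 1)*(r)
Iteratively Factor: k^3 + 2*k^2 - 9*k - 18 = (k - 3)*(k^2 + 5*k + 6) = (k - 3)*(k + 3)*(k + 2)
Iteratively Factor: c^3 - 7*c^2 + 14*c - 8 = (c - 4)*(c^2 - 3*c + 2) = (c - 4)*(c - 1)*(c - 2)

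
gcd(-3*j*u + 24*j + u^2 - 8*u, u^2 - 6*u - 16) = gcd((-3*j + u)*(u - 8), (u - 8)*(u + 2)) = u - 8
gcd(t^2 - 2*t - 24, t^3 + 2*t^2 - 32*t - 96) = t^2 - 2*t - 24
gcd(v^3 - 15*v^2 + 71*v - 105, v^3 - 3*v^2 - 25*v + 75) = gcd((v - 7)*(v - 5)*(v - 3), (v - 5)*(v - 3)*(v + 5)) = v^2 - 8*v + 15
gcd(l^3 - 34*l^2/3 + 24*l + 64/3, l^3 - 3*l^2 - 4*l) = l - 4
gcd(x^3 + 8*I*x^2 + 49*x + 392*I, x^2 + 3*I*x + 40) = x + 8*I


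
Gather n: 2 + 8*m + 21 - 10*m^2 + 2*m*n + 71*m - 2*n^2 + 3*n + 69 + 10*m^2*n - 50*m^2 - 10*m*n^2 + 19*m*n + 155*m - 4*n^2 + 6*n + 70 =-60*m^2 + 234*m + n^2*(-10*m - 6) + n*(10*m^2 + 21*m + 9) + 162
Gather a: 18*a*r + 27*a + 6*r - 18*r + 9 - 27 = a*(18*r + 27) - 12*r - 18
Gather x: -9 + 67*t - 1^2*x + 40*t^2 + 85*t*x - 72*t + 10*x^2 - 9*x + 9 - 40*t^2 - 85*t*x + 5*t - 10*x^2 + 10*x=0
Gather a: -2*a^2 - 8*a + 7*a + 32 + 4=-2*a^2 - a + 36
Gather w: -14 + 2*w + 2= 2*w - 12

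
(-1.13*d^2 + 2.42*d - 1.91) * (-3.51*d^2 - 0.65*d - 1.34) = 3.9663*d^4 - 7.7597*d^3 + 6.6453*d^2 - 2.0013*d + 2.5594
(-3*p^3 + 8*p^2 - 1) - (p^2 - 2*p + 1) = -3*p^3 + 7*p^2 + 2*p - 2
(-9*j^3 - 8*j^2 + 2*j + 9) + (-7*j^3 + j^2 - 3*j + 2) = -16*j^3 - 7*j^2 - j + 11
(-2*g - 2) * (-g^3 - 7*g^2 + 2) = 2*g^4 + 16*g^3 + 14*g^2 - 4*g - 4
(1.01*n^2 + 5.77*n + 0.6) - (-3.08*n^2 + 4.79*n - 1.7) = 4.09*n^2 + 0.98*n + 2.3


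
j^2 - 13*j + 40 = (j - 8)*(j - 5)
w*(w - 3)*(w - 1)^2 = w^4 - 5*w^3 + 7*w^2 - 3*w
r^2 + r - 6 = (r - 2)*(r + 3)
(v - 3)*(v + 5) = v^2 + 2*v - 15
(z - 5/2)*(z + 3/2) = z^2 - z - 15/4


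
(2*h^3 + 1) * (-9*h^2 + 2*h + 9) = -18*h^5 + 4*h^4 + 18*h^3 - 9*h^2 + 2*h + 9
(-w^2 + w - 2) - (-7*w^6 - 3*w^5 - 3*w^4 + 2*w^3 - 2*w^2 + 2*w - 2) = 7*w^6 + 3*w^5 + 3*w^4 - 2*w^3 + w^2 - w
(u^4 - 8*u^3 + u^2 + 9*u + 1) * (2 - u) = -u^5 + 10*u^4 - 17*u^3 - 7*u^2 + 17*u + 2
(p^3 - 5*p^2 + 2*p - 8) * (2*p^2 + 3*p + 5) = 2*p^5 - 7*p^4 - 6*p^3 - 35*p^2 - 14*p - 40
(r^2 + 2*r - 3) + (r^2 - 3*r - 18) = 2*r^2 - r - 21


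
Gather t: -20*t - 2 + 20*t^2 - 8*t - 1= 20*t^2 - 28*t - 3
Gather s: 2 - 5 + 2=-1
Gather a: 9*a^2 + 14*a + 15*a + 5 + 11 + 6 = 9*a^2 + 29*a + 22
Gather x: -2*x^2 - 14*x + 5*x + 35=-2*x^2 - 9*x + 35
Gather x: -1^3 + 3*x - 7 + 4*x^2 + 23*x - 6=4*x^2 + 26*x - 14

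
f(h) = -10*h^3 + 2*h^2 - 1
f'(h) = -30*h^2 + 4*h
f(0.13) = -0.99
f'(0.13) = 0.01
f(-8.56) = 6417.77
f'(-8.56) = -2232.45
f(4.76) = -1034.19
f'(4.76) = -660.69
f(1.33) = -20.99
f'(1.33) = -47.75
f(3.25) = -323.16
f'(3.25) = -303.88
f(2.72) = -187.44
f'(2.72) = -211.07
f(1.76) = -49.32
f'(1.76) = -85.89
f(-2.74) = 219.72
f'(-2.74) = -236.19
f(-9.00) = 7451.00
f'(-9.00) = -2466.00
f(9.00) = -7129.00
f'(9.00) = -2394.00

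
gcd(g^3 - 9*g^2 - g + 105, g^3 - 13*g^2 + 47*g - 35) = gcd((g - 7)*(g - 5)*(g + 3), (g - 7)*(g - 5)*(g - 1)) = g^2 - 12*g + 35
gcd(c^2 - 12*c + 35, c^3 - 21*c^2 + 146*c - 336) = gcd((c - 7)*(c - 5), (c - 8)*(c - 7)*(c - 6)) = c - 7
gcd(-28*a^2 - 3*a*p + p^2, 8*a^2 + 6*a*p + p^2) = 4*a + p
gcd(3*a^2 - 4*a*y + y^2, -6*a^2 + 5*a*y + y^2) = -a + y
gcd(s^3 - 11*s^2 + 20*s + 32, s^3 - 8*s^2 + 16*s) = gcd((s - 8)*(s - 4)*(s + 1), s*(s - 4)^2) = s - 4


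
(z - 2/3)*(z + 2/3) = z^2 - 4/9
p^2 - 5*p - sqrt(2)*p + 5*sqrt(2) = (p - 5)*(p - sqrt(2))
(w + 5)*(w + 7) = w^2 + 12*w + 35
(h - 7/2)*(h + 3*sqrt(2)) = h^2 - 7*h/2 + 3*sqrt(2)*h - 21*sqrt(2)/2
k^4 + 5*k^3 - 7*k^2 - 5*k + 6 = (k - 1)^2*(k + 1)*(k + 6)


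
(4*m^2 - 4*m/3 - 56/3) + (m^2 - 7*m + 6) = 5*m^2 - 25*m/3 - 38/3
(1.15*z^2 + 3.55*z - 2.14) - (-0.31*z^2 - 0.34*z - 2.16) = 1.46*z^2 + 3.89*z + 0.02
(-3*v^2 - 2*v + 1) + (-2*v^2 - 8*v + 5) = -5*v^2 - 10*v + 6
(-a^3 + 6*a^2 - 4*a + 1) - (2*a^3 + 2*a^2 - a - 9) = -3*a^3 + 4*a^2 - 3*a + 10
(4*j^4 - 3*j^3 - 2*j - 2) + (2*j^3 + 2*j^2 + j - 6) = 4*j^4 - j^3 + 2*j^2 - j - 8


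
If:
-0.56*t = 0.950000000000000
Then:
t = -1.70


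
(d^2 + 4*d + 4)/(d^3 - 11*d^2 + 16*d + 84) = (d + 2)/(d^2 - 13*d + 42)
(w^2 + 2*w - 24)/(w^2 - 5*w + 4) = (w + 6)/(w - 1)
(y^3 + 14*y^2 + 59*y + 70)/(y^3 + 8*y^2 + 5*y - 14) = (y + 5)/(y - 1)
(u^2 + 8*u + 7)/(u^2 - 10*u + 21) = (u^2 + 8*u + 7)/(u^2 - 10*u + 21)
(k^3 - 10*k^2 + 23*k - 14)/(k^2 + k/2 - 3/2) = 2*(k^2 - 9*k + 14)/(2*k + 3)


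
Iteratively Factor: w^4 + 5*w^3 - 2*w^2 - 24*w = (w + 4)*(w^3 + w^2 - 6*w) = (w + 3)*(w + 4)*(w^2 - 2*w) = w*(w + 3)*(w + 4)*(w - 2)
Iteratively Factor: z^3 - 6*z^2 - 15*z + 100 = (z + 4)*(z^2 - 10*z + 25) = (z - 5)*(z + 4)*(z - 5)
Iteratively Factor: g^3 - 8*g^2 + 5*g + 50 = (g - 5)*(g^2 - 3*g - 10) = (g - 5)^2*(g + 2)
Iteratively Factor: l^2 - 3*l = (l - 3)*(l)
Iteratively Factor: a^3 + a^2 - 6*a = (a + 3)*(a^2 - 2*a) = a*(a + 3)*(a - 2)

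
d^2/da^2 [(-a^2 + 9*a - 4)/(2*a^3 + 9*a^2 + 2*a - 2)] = 2*(-4*a^6 + 108*a^5 + 402*a^4 + 107*a^3 - 858*a^2 + 222*a - 56)/(8*a^9 + 108*a^8 + 510*a^7 + 921*a^6 + 294*a^5 - 426*a^4 - 184*a^3 + 84*a^2 + 24*a - 8)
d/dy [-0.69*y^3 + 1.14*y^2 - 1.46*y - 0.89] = -2.07*y^2 + 2.28*y - 1.46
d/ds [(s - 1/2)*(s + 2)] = 2*s + 3/2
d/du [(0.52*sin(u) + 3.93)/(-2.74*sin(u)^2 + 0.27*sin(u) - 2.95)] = (1.4248*sin(u)^2 + 21.5364*sin(u) - 2.5951)*cos(u)/(7.5076*sin(u)^4 - 1.4796*sin(u)^3 + 16.2389*sin(u)^2 - 1.593*sin(u) + 8.7025)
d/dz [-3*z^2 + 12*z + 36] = 12 - 6*z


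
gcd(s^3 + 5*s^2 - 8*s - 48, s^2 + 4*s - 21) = s - 3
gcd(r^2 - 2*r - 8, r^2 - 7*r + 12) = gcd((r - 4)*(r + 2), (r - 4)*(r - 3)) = r - 4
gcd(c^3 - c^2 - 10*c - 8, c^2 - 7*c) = 1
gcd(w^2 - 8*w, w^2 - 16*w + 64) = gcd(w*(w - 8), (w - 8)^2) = w - 8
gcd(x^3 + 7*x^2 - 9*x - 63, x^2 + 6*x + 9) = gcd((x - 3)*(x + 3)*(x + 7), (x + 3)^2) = x + 3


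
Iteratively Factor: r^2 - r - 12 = (r + 3)*(r - 4)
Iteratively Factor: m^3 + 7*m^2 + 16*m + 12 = (m + 2)*(m^2 + 5*m + 6) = (m + 2)*(m + 3)*(m + 2)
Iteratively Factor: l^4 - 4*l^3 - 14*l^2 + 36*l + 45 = (l + 1)*(l^3 - 5*l^2 - 9*l + 45) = (l - 5)*(l + 1)*(l^2 - 9) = (l - 5)*(l + 1)*(l + 3)*(l - 3)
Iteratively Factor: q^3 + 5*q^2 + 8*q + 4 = (q + 2)*(q^2 + 3*q + 2) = (q + 1)*(q + 2)*(q + 2)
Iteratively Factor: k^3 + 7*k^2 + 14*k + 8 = (k + 1)*(k^2 + 6*k + 8) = (k + 1)*(k + 2)*(k + 4)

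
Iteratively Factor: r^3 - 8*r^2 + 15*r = (r - 3)*(r^2 - 5*r) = r*(r - 3)*(r - 5)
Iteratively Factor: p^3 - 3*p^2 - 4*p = (p)*(p^2 - 3*p - 4) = p*(p + 1)*(p - 4)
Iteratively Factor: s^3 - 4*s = (s - 2)*(s^2 + 2*s) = (s - 2)*(s + 2)*(s)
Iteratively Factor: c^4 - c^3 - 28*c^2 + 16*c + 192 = (c + 4)*(c^3 - 5*c^2 - 8*c + 48) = (c - 4)*(c + 4)*(c^2 - c - 12) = (c - 4)^2*(c + 4)*(c + 3)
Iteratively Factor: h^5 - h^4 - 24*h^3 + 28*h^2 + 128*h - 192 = (h - 2)*(h^4 + h^3 - 22*h^2 - 16*h + 96) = (h - 2)*(h + 4)*(h^3 - 3*h^2 - 10*h + 24) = (h - 4)*(h - 2)*(h + 4)*(h^2 + h - 6) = (h - 4)*(h - 2)*(h + 3)*(h + 4)*(h - 2)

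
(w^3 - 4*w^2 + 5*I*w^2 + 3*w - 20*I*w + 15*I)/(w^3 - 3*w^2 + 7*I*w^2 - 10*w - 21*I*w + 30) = (w - 1)/(w + 2*I)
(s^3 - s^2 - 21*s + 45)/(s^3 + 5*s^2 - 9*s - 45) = (s - 3)/(s + 3)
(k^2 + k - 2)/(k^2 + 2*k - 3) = (k + 2)/(k + 3)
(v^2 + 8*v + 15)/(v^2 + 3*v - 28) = (v^2 + 8*v + 15)/(v^2 + 3*v - 28)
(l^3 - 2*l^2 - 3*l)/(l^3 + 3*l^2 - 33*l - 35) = l*(l - 3)/(l^2 + 2*l - 35)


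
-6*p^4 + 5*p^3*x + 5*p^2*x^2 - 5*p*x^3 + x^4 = (-3*p + x)*(-2*p + x)*(-p + x)*(p + x)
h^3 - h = h*(h - 1)*(h + 1)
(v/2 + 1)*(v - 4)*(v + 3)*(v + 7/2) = v^4/2 + 9*v^3/4 - 21*v^2/4 - 73*v/2 - 42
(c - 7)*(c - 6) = c^2 - 13*c + 42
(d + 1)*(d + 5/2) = d^2 + 7*d/2 + 5/2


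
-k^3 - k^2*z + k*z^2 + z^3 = (-k + z)*(k + z)^2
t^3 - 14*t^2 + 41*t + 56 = (t - 8)*(t - 7)*(t + 1)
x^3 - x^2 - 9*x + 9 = (x - 3)*(x - 1)*(x + 3)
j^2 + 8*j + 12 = (j + 2)*(j + 6)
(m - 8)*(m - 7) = m^2 - 15*m + 56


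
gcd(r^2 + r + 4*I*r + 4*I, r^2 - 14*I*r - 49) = 1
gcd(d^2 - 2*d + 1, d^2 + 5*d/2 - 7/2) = d - 1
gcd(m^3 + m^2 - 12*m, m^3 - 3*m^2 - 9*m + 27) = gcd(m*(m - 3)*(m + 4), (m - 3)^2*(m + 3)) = m - 3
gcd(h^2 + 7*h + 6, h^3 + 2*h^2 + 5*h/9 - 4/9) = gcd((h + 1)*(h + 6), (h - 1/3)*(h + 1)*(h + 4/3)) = h + 1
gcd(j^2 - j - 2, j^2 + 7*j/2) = 1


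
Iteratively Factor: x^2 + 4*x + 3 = (x + 3)*(x + 1)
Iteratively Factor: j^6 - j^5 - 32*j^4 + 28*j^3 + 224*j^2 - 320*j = (j - 5)*(j^5 + 4*j^4 - 12*j^3 - 32*j^2 + 64*j) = j*(j - 5)*(j^4 + 4*j^3 - 12*j^2 - 32*j + 64) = j*(j - 5)*(j - 2)*(j^3 + 6*j^2 - 32) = j*(j - 5)*(j - 2)*(j + 4)*(j^2 + 2*j - 8) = j*(j - 5)*(j - 2)^2*(j + 4)*(j + 4)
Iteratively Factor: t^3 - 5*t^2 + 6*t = (t)*(t^2 - 5*t + 6) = t*(t - 2)*(t - 3)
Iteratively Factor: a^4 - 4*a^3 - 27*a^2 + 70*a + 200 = (a - 5)*(a^3 + a^2 - 22*a - 40) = (a - 5)*(a + 2)*(a^2 - a - 20) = (a - 5)^2*(a + 2)*(a + 4)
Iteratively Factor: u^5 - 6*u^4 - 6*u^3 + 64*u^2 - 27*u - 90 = (u - 5)*(u^4 - u^3 - 11*u^2 + 9*u + 18) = (u - 5)*(u + 1)*(u^3 - 2*u^2 - 9*u + 18) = (u - 5)*(u - 2)*(u + 1)*(u^2 - 9) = (u - 5)*(u - 3)*(u - 2)*(u + 1)*(u + 3)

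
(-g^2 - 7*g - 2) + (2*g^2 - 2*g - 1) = g^2 - 9*g - 3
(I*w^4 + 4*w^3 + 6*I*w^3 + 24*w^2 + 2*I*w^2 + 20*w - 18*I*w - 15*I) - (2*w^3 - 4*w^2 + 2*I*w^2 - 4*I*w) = I*w^4 + 2*w^3 + 6*I*w^3 + 28*w^2 + 20*w - 14*I*w - 15*I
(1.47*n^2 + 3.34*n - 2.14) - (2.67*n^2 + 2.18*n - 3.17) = -1.2*n^2 + 1.16*n + 1.03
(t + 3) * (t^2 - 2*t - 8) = t^3 + t^2 - 14*t - 24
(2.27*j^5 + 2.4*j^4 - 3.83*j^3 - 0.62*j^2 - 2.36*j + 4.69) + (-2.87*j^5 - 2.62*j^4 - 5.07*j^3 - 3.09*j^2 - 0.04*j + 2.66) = -0.6*j^5 - 0.22*j^4 - 8.9*j^3 - 3.71*j^2 - 2.4*j + 7.35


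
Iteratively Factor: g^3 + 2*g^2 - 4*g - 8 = (g + 2)*(g^2 - 4) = (g - 2)*(g + 2)*(g + 2)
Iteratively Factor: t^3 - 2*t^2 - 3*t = (t)*(t^2 - 2*t - 3) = t*(t - 3)*(t + 1)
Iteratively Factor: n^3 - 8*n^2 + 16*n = (n - 4)*(n^2 - 4*n) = n*(n - 4)*(n - 4)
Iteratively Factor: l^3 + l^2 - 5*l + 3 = (l - 1)*(l^2 + 2*l - 3) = (l - 1)^2*(l + 3)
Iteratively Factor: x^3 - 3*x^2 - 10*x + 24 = (x - 4)*(x^2 + x - 6) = (x - 4)*(x + 3)*(x - 2)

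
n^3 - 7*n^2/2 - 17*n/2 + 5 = (n - 5)*(n - 1/2)*(n + 2)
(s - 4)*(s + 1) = s^2 - 3*s - 4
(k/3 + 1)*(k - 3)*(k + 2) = k^3/3 + 2*k^2/3 - 3*k - 6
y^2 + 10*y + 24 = (y + 4)*(y + 6)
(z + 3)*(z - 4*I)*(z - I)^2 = z^4 + 3*z^3 - 6*I*z^3 - 9*z^2 - 18*I*z^2 - 27*z + 4*I*z + 12*I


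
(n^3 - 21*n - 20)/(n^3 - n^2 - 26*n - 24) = (n - 5)/(n - 6)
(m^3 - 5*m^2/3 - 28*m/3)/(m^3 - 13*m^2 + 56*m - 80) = m*(3*m + 7)/(3*(m^2 - 9*m + 20))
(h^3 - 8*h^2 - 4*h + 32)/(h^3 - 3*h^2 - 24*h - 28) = (h^2 - 10*h + 16)/(h^2 - 5*h - 14)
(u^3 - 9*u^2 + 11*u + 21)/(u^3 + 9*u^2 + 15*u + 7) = (u^2 - 10*u + 21)/(u^2 + 8*u + 7)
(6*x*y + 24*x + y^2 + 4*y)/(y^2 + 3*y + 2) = (6*x*y + 24*x + y^2 + 4*y)/(y^2 + 3*y + 2)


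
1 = 1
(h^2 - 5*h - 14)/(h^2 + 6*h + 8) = (h - 7)/(h + 4)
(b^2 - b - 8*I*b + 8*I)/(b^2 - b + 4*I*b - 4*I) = (b - 8*I)/(b + 4*I)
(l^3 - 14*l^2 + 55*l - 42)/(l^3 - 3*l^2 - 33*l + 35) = (l - 6)/(l + 5)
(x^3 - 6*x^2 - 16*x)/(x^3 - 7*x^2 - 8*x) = (x + 2)/(x + 1)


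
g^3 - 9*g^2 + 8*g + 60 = (g - 6)*(g - 5)*(g + 2)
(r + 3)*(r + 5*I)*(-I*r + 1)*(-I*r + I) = -r^4 - 2*r^3 - 6*I*r^3 + 8*r^2 - 12*I*r^2 + 10*r + 18*I*r - 15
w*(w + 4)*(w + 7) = w^3 + 11*w^2 + 28*w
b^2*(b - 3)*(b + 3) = b^4 - 9*b^2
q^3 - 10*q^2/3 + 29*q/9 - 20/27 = (q - 5/3)*(q - 4/3)*(q - 1/3)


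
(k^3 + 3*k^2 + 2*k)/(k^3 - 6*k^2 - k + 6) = k*(k + 2)/(k^2 - 7*k + 6)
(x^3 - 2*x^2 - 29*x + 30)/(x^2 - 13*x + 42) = (x^2 + 4*x - 5)/(x - 7)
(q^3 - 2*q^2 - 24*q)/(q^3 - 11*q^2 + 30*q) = (q + 4)/(q - 5)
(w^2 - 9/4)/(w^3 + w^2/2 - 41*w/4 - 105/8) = 2*(2*w - 3)/(4*w^2 - 4*w - 35)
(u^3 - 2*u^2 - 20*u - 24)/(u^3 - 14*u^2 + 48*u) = (u^2 + 4*u + 4)/(u*(u - 8))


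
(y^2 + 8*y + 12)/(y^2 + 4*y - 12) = (y + 2)/(y - 2)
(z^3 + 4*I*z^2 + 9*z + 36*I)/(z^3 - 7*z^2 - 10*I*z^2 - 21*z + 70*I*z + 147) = (z^2 + 7*I*z - 12)/(z^2 - 7*z*(1 + I) + 49*I)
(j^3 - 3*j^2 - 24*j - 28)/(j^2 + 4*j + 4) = j - 7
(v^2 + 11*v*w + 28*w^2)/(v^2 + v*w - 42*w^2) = (v + 4*w)/(v - 6*w)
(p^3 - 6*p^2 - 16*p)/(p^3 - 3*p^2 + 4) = p*(p^2 - 6*p - 16)/(p^3 - 3*p^2 + 4)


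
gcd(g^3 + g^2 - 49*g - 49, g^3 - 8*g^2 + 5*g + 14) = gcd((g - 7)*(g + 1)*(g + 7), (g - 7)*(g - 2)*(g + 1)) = g^2 - 6*g - 7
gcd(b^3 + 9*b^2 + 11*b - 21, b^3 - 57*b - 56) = b + 7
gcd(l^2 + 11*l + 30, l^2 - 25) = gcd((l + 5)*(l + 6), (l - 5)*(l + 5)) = l + 5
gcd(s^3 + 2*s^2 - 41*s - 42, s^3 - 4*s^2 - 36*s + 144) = s - 6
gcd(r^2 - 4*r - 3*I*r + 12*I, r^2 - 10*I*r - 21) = r - 3*I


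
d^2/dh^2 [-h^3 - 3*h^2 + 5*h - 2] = -6*h - 6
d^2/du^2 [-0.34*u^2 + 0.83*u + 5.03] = -0.680000000000000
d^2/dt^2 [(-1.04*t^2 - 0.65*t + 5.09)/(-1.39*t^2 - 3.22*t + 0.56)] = (-6.79793400000001*t^3 - 54.149118*t^2 - 133.655172*t - 110.477976)/(2.685619*t^6 + 18.664086*t^5 + 39.9903*t^4 + 18.34756*t^3 - 16.1112*t^2 + 3.029376*t - 0.175616)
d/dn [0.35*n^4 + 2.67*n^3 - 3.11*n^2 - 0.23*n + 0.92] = 1.4*n^3 + 8.01*n^2 - 6.22*n - 0.23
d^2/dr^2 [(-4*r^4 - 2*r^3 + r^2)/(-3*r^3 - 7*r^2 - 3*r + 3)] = 2*(109*r^6 + 306*r^5 - 9*r^4 - 270*r^3 + 99*r^2 + 54*r - 9)/(27*r^9 + 189*r^8 + 522*r^7 + 640*r^6 + 144*r^5 - 414*r^4 - 270*r^3 + 108*r^2 + 81*r - 27)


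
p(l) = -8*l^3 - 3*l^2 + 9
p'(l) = -24*l^2 - 6*l = 6*l*(-4*l - 1)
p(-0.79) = 11.07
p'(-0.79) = -10.24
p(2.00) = -67.00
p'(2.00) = -108.00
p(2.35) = -111.39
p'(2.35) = -146.64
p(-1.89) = 52.29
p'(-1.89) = -74.39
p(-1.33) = 22.51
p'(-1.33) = -34.47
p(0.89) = 0.98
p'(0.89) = -24.35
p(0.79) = 3.18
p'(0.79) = -19.72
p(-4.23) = 560.82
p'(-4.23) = -404.05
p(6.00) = -1827.00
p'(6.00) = -900.00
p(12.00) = -14247.00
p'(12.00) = -3528.00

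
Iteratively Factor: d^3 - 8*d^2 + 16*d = (d - 4)*(d^2 - 4*d) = (d - 4)^2*(d)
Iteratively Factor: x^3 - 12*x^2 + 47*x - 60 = (x - 4)*(x^2 - 8*x + 15) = (x - 5)*(x - 4)*(x - 3)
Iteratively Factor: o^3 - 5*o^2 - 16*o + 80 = (o + 4)*(o^2 - 9*o + 20) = (o - 5)*(o + 4)*(o - 4)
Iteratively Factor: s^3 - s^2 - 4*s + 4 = (s - 1)*(s^2 - 4) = (s - 1)*(s + 2)*(s - 2)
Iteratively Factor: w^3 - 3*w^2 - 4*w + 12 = (w - 3)*(w^2 - 4) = (w - 3)*(w + 2)*(w - 2)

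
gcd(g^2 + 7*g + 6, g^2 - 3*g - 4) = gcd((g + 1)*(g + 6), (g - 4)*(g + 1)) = g + 1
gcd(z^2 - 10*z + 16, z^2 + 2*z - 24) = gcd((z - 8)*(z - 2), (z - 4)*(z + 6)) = 1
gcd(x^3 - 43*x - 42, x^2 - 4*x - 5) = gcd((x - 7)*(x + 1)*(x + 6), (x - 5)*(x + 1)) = x + 1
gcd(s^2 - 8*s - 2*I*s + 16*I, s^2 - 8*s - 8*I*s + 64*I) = s - 8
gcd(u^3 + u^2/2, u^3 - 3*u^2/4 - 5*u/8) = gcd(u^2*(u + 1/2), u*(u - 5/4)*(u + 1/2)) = u^2 + u/2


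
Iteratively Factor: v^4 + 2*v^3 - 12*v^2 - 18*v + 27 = (v + 3)*(v^3 - v^2 - 9*v + 9) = (v - 3)*(v + 3)*(v^2 + 2*v - 3) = (v - 3)*(v - 1)*(v + 3)*(v + 3)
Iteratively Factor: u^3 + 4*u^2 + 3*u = (u + 1)*(u^2 + 3*u) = u*(u + 1)*(u + 3)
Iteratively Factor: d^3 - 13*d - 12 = (d - 4)*(d^2 + 4*d + 3) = (d - 4)*(d + 1)*(d + 3)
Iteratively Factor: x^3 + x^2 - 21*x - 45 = (x + 3)*(x^2 - 2*x - 15) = (x - 5)*(x + 3)*(x + 3)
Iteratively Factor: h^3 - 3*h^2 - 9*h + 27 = (h - 3)*(h^2 - 9) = (h - 3)^2*(h + 3)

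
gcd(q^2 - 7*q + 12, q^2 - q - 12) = q - 4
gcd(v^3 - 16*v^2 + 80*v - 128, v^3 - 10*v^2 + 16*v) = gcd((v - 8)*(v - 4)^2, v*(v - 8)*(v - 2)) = v - 8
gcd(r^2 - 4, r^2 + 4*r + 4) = r + 2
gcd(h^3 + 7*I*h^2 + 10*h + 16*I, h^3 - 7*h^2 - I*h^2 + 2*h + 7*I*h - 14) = h^2 - I*h + 2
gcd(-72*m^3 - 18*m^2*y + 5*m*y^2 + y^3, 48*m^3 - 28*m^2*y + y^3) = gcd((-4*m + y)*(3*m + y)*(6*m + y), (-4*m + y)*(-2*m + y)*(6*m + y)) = -24*m^2 + 2*m*y + y^2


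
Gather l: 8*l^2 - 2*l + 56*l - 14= 8*l^2 + 54*l - 14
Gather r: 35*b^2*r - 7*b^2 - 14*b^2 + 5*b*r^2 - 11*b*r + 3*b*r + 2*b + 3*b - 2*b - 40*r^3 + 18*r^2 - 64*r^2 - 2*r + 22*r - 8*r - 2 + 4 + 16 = -21*b^2 + 3*b - 40*r^3 + r^2*(5*b - 46) + r*(35*b^2 - 8*b + 12) + 18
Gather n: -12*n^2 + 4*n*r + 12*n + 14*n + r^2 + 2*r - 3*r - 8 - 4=-12*n^2 + n*(4*r + 26) + r^2 - r - 12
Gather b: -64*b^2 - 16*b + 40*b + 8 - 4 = -64*b^2 + 24*b + 4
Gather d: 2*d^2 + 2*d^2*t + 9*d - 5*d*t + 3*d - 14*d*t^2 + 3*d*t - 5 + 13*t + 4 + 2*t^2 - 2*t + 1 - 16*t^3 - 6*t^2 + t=d^2*(2*t + 2) + d*(-14*t^2 - 2*t + 12) - 16*t^3 - 4*t^2 + 12*t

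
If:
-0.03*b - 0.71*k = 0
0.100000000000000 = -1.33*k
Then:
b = 1.78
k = -0.08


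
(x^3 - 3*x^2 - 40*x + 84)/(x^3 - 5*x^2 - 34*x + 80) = (x^2 - x - 42)/(x^2 - 3*x - 40)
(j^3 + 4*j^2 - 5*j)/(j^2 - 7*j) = (j^2 + 4*j - 5)/(j - 7)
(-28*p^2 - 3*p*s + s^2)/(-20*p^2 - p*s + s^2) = (7*p - s)/(5*p - s)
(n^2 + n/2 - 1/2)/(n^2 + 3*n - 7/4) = 2*(n + 1)/(2*n + 7)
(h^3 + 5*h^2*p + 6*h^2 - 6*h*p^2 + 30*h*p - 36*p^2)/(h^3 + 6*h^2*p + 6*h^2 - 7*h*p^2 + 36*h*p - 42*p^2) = (h + 6*p)/(h + 7*p)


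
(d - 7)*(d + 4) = d^2 - 3*d - 28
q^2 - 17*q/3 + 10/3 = (q - 5)*(q - 2/3)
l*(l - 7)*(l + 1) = l^3 - 6*l^2 - 7*l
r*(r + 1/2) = r^2 + r/2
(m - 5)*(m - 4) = m^2 - 9*m + 20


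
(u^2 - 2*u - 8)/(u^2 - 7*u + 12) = (u + 2)/(u - 3)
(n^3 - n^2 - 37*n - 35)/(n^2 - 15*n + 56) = (n^2 + 6*n + 5)/(n - 8)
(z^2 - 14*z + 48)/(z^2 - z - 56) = (z - 6)/(z + 7)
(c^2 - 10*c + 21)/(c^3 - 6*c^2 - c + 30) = (c - 7)/(c^2 - 3*c - 10)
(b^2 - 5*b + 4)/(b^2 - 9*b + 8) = (b - 4)/(b - 8)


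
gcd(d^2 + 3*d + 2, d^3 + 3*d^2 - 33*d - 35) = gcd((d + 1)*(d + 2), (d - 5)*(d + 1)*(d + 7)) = d + 1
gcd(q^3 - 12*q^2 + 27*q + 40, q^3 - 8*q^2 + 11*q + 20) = q^2 - 4*q - 5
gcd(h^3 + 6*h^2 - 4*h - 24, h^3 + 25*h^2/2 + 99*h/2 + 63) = h + 6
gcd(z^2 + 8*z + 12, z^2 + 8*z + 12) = z^2 + 8*z + 12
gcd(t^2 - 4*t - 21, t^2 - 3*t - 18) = t + 3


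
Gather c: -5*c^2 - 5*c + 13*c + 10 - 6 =-5*c^2 + 8*c + 4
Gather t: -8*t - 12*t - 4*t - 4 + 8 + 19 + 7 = 30 - 24*t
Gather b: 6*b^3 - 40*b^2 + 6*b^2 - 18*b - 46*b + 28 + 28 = 6*b^3 - 34*b^2 - 64*b + 56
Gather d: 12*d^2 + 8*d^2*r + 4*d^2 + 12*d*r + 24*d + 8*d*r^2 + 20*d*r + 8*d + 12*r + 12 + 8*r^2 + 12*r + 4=d^2*(8*r + 16) + d*(8*r^2 + 32*r + 32) + 8*r^2 + 24*r + 16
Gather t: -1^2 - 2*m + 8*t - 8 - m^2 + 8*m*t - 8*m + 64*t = -m^2 - 10*m + t*(8*m + 72) - 9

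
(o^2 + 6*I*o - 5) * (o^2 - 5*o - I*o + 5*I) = o^4 - 5*o^3 + 5*I*o^3 + o^2 - 25*I*o^2 - 5*o + 5*I*o - 25*I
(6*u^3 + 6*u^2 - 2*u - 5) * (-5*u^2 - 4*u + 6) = -30*u^5 - 54*u^4 + 22*u^3 + 69*u^2 + 8*u - 30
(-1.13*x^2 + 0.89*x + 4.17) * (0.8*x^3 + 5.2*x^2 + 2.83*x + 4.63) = -0.904*x^5 - 5.164*x^4 + 4.7661*x^3 + 18.9708*x^2 + 15.9218*x + 19.3071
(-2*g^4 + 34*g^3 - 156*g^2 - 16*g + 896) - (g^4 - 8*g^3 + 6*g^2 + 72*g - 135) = -3*g^4 + 42*g^3 - 162*g^2 - 88*g + 1031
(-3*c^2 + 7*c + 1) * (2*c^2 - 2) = -6*c^4 + 14*c^3 + 8*c^2 - 14*c - 2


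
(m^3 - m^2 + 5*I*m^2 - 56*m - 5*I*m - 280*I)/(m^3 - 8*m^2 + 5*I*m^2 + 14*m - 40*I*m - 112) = (m^2 + m*(7 + 5*I) + 35*I)/(m^2 + 5*I*m + 14)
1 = 1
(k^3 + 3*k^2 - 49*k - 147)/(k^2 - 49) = k + 3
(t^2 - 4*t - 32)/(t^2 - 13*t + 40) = (t + 4)/(t - 5)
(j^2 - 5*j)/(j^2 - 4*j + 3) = j*(j - 5)/(j^2 - 4*j + 3)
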